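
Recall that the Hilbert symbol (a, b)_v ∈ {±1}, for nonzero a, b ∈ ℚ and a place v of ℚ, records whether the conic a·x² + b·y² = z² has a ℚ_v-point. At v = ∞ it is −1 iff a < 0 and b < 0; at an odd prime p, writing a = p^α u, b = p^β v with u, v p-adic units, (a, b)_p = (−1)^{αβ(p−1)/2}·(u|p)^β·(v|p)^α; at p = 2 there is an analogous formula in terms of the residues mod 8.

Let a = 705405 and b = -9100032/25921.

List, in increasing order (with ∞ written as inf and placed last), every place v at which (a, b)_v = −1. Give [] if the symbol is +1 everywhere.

(a, b) ≡ (705405, -123) mod (ℚ^×)²; places V = {2, 3, 5, 7, 17, 23, 31, 37, 41, ∞}.
(a,b)_5: α=1, u≡1; β=0, v≡3 (mod 5); (1|5)=+1, (3|5)=-1; sign (−1)^0·+1^0·-1^1 = -1.
(a,b)_37: α=1, u≡10; β=0, v≡25 (mod 37); (10|37)=+1, (25|37)=+1; sign (−1)^0·+1^0·+1^1 = +1.
(a,b)_23: α=0, u≡18; β=-2, v≡11 (mod 23); (18|23)=+1, (11|23)=-1; sign (−1)^0·+1^-2·-1^0 = +1.
(a,b)_31: α=1, u≡1; β=0, v≡16 (mod 31); (1|31)=+1, (16|31)=+1; sign (−1)^0·+1^0·+1^1 = +1.
(a,b)_3: α=1, u≡1; β=1, v≡1 (mod 3); (1|3)=+1, (1|3)=+1; sign (−1)^1·+1^1·+1^1 = -1.
(a,b)_17: α=0, u≡7; β=2, v≡1 (mod 17); (7|17)=-1, (1|17)=+1; sign (−1)^0·-1^2·+1^0 = +1.
(a,b)_∞: sgn(705405)=+, sgn(-123)=−, so +1.
(a,b)_2: α=0, β=8; u≡5, v≡5 (mod 8); ε(u)ε(v)=0·0, αω(v)=0·1, βω(u)=8·1; sum ≡ 0  ⇒  +1.
(a,b)_7: α=0, u≡1; β=-2, v≡6 (mod 7); (1|7)=+1, (6|7)=-1; sign (−1)^0·+1^-2·-1^0 = +1.
(a,b)_41: α=1, u≡26; β=1, v≡7 (mod 41); (26|41)=-1, (7|41)=-1; sign (−1)^0·-1^1·-1^1 = +1.
|Ram(705405, -123)| = 2, even; anisotropic at {3, 5}.

[3, 5]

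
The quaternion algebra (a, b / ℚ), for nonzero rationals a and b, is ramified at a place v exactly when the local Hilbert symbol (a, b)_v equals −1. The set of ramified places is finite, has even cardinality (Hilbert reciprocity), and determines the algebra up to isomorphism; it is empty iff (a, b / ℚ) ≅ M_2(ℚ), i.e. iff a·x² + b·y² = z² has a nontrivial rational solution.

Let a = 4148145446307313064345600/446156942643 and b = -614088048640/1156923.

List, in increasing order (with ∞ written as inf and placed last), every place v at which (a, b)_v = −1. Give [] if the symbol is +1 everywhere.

(a, b) ≡ (33, -30) mod (ℚ^×)²; places V = {2, 3, 5, 11, 23, ∞}.
(a,b)_23: α=-4, u≡22; β=-2, v≡4 (mod 23); (22|23)=-1, (4|23)=+1; sign (−1)^0·-1^-2·+1^-4 = +1.
(a,b)_2: α=46, β=23; u≡1, v≡1 (mod 8); ε(u)ε(v)=0·0, αω(v)=46·0, βω(u)=23·0; sum ≡ 0  ⇒  +1.
(a,b)_5: α=2, u≡3; β=1, v≡4 (mod 5); (3|5)=-1, (4|5)=+1; sign (−1)^0·-1^1·+1^2 = -1.
(a,b)_3: α=-13, u≡2; β=-7, v≡2 (mod 3); (2|3)=-1, (2|3)=-1; sign (−1)^1·-1^-7·-1^-13 = -1.
(a,b)_11: α=9, u≡1; β=4, v≡9 (mod 11); (1|11)=+1, (9|11)=+1; sign (−1)^0·+1^4·+1^9 = +1.
(a,b)_∞: sgn(33)=+, sgn(-30)=−, so +1.
(33, -30 / ℚ) ramifies at {3, 5}: a division algebra.

[3, 5]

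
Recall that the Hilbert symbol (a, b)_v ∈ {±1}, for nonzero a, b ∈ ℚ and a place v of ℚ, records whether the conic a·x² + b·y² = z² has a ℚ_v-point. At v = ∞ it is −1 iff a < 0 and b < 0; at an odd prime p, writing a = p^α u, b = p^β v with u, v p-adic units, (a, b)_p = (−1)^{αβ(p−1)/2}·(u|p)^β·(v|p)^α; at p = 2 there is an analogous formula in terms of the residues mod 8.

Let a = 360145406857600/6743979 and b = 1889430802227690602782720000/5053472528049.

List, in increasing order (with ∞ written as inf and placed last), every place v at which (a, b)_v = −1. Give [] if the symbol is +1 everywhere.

[11, 41]

Mod squares: a ≡ 1034594, b ≡ 7. Check v ∈ {∞, 2, 3, 5, 7, 11, 13, 17, 19, 29, 31, 37, 41}.
v=37: a=37^1·(≡34), b=37^2·(≡11) mod 37; (34|37)=+1, (11|37)=+1; (−1)^{1·2·18}·(+1)^2·(+1)^1 = +1.
v=31: a=31^1·(≡14), b=31^2·(≡19) mod 31; (14|31)=+1, (19|31)=+1; (−1)^{1·2·15}·(+1)^2·(+1)^1 = +1.
v=5: a=5^2·(≡1), b=5^4·(≡3) mod 5; (1|5)=+1, (3|5)=-1; (−1)^{2·4·2}·(+1)^4·(-1)^2 = +1.
v=17: a=17^2·(≡16), b=17^2·(≡14) mod 17; (16|17)=+1, (14|17)=-1; (−1)^{2·2·8}·(+1)^2·(-1)^2 = +1.
v=29: a=29^-2·(≡11), b=29^-4·(≡4) mod 29; (11|29)=-1, (4|29)=+1; (−1)^{-2·-4·14}·(-1)^-4·(+1)^-2 = +1.
v=11: a=11^-1·(≡3), b=11^-2·(≡2) mod 11; (3|11)=+1, (2|11)=-1; (−1)^{-1·-2·5}·(+1)^-2·(-1)^-1 = -1.
v=13: a=13^2·(≡6), b=13^4·(≡6) mod 13; (6|13)=-1, (6|13)=-1; (−1)^{2·4·6}·(-1)^4·(-1)^2 = +1.
v=2: v_2(a)=7, v_2(b)=16; units ≡ 1, 7 (mod 8); ε·ε+αω+βω = 0·1+7·0+16·0 ≡ 0  ⇒  (a,b)_2 = +1.
v=3: a=3^-6·(≡2), b=3^-10·(≡1) mod 3; (2|3)=-1, (1|3)=+1; (−1)^{-6·-10·1}·(-1)^-10·(+1)^-6 = +1.
v=19: a=19^0·(≡11), b=19^2·(≡6) mod 19; (11|19)=+1, (6|19)=+1; (−1)^{0·2·9}·(+1)^2·(+1)^0 = +1.
v=7: a=7^2·(≡4), b=7^1·(≡4) mod 7; (4|7)=+1, (4|7)=+1; (−1)^{2·1·3}·(+1)^1·(+1)^2 = +1.
v=∞: 1034594 > 0 and 7 > 0  ⇒  (a,b)_∞ = +1.
v=41: a=41^1·(≡14), b=41^2·(≡29) mod 41; (14|41)=-1, (29|41)=-1; (−1)^{1·2·20}·(-1)^2·(-1)^1 = -1.
Ram(1034594, 7) = {11, 41}; no ℚ_11-point on the conic.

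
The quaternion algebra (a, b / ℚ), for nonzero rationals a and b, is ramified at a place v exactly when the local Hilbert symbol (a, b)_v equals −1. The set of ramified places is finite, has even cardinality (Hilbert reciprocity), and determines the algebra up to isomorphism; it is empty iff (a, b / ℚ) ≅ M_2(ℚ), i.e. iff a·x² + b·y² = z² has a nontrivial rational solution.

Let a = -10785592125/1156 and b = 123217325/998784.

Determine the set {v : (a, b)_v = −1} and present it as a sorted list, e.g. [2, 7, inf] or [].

[5, 7]

Mod squares: a ≡ -165, b ≡ 462. Check v ∈ {∞, 2, 3, 5, 7, 11, 17, 23}.
v=∞: -165 < 0 and 462 > 0  ⇒  (a,b)_∞ = +1.
v=7: a=7^4·(≡6), b=7^1·(≡3) mod 7; (6|7)=-1, (3|7)=-1; (−1)^{4·1·3}·(-1)^1·(-1)^4 = -1.
v=5: a=5^3·(≡3), b=5^2·(≡2) mod 5; (3|5)=-1, (2|5)=-1; (−1)^{3·2·2}·(-1)^2·(-1)^3 = -1.
v=2: v_2(a)=-2, v_2(b)=-7; units ≡ 3, 7 (mod 8); ε·ε+αω+βω = 1·1+-2·0+-7·1 ≡ 0  ⇒  (a,b)_2 = +1.
v=23: a=23^0·(≡19), b=23^2·(≡3) mod 23; (19|23)=-1, (3|23)=+1; (−1)^{0·2·11}·(-1)^2·(+1)^0 = +1.
v=17: a=17^-2·(≡6), b=17^-2·(≡10) mod 17; (6|17)=-1, (10|17)=-1; (−1)^{-2·-2·8}·(-1)^-2·(-1)^-2 = +1.
v=3: a=3^3·(≡2), b=3^-3·(≡1) mod 3; (2|3)=-1, (1|3)=+1; (−1)^{3·-3·1}·(-1)^-3·(+1)^3 = +1.
v=11: a=11^3·(≡6), b=11^3·(≡9) mod 11; (6|11)=-1, (9|11)=+1; (−1)^{3·3·5}·(-1)^3·(+1)^3 = +1.
(-165, 462 / ℚ) ramifies at {5, 7}: a division algebra.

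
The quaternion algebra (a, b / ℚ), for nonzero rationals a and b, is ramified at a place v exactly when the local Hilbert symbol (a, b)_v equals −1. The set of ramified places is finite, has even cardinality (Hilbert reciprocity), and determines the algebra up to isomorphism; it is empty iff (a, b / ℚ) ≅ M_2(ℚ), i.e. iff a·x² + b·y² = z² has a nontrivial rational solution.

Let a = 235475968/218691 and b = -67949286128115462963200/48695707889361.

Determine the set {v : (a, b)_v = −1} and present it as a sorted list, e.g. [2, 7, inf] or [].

(a, b) ≡ (143, -77) mod (ℚ^×)²; places V = {2, 3, 5, 7, 11, 13, 19, 41, 47, ∞}.
(a,b)_7: α=2, u≡5; β=5, v≡5 (mod 7); (5|7)=-1, (5|7)=-1; sign (−1)^0·-1^5·-1^2 = -1.
(a,b)_13: α=1, u≡5; β=-2, v≡10 (mod 13); (5|13)=-1, (10|13)=+1; sign (−1)^0·-1^-2·+1^1 = +1.
(a,b)_47: α=-2, u≡28; β=-4, v≡14 (mod 47); (28|47)=+1, (14|47)=+1; sign (−1)^0·+1^-4·+1^-2 = +1.
(a,b)_11: α=-1, u≡6; β=1, v≡3 (mod 11); (6|11)=-1, (3|11)=+1; sign (−1)^1·-1^1·+1^-1 = +1.
(a,b)_5: α=0, u≡3; β=2, v≡2 (mod 5); (3|5)=-1, (2|5)=-1; sign (−1)^0·-1^2·-1^0 = +1.
(a,b)_3: α=-2, u≡2; β=-10, v≡1 (mod 3); (2|3)=-1, (1|3)=+1; sign (−1)^0·-1^-10·+1^-2 = +1.
(a,b)_2: α=10, β=26; u≡7, v≡3 (mod 8); ε(u)ε(v)=1·1, αω(v)=10·1, βω(u)=26·0; sum ≡ 1  ⇒  -1.
(a,b)_41: α=0, u≡37; β=2, v≡8 (mod 41); (37|41)=+1, (8|41)=+1; sign (−1)^0·+1^2·+1^0 = +1.
(a,b)_∞: sgn(143)=+, sgn(-77)=−, so +1.
(a,b)_19: α=2, u≡18; β=4, v≡10 (mod 19); (18|19)=-1, (10|19)=-1; sign (−1)^0·-1^4·-1^2 = +1.
Ram(143, -77) = {2, 7}; no ℚ_2-point on the conic.

[2, 7]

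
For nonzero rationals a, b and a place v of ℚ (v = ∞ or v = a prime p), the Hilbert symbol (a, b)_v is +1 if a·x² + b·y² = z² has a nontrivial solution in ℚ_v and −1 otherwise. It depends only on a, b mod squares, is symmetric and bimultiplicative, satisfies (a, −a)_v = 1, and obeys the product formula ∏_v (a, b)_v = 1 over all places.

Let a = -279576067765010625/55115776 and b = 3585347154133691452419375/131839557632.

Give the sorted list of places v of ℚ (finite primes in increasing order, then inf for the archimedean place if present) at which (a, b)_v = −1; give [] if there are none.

(a, b) ≡ (-2737, 527) mod (ℚ^×)²; places V = {2, 3, 5, 7, 11, 17, 19, 23, 29, 31, 43, ∞}.
(a,b)_19: α=0, u≡15; β=2, v≡14 (mod 19); (15|19)=-1, (14|19)=-1; sign (−1)^0·-1^2·-1^0 = +1.
(a,b)_7: α=3, u≡2; β=4, v≡1 (mod 7); (2|7)=+1, (1|7)=+1; sign (−1)^0·+1^4·+1^3 = +1.
(a,b)_∞: sgn(-2737)=−, sgn(527)=+, so +1.
(a,b)_11: α=0, u≡7; β=2, v≡2 (mod 11); (7|11)=-1, (2|11)=-1; sign (−1)^0·-1^2·-1^0 = +1.
(a,b)_43: α=0, u≡1; β=-2, v≡41 (mod 43); (1|43)=+1, (41|43)=+1; sign (−1)^0·+1^-2·+1^0 = +1.
(a,b)_23: α=3, u≡7; β=4, v≡19 (mod 23); (7|23)=-1, (19|23)=-1; sign (−1)^0·-1^4·-1^3 = -1.
(a,b)_17: α=1, u≡8; β=-1, v≡3 (mod 17); (8|17)=+1, (3|17)=-1; sign (−1)^0·+1^-1·-1^1 = -1.
(a,b)_2: α=-16, β=-22; u≡7, v≡7 (mod 8); ε(u)ε(v)=1·1, αω(v)=-16·0, βω(u)=-22·0; sum ≡ 1  ⇒  -1.
(a,b)_31: α=2, u≡11; β=3, v≡21 (mod 31); (11|31)=-1, (21|31)=-1; sign (−1)^0·-1^3·-1^2 = -1.
(a,b)_3: α=8, u≡2; β=8, v≡2 (mod 3); (2|3)=-1, (2|3)=-1; sign (−1)^0·-1^8·-1^8 = +1.
(a,b)_29: α=-2, u≡17; β=0, v≡6 (mod 29); (17|29)=-1, (6|29)=+1; sign (−1)^0·-1^0·+1^-2 = +1.
(a,b)_5: α=4, u≡3; β=4, v≡3 (mod 5); (3|5)=-1, (3|5)=-1; sign (−1)^0·-1^4·-1^4 = +1.
(-2737, 527 / ℚ) ramifies at {2, 17, 23, 31}: a division algebra.

[2, 17, 23, 31]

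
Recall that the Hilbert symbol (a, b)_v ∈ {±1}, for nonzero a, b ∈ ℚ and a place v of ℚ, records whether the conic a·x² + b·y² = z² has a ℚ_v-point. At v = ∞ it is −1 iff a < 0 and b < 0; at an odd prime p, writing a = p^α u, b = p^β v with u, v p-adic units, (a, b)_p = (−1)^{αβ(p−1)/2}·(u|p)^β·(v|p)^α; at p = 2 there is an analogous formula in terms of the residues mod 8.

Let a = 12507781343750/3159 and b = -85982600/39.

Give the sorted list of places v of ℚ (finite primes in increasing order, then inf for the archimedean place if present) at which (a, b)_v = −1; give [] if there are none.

[2, 11, 13, 19]

Mod squares: a ≡ 14586, b ≡ -277134. Check v ∈ {∞, 2, 3, 5, 7, 11, 13, 17, 19}.
v=11: a=11^3·(≡8), b=11^3·(≡6) mod 11; (8|11)=-1, (6|11)=-1; (−1)^{3·3·5}·(-1)^3·(-1)^3 = -1.
v=∞: 14586 > 0 and -277134 < 0  ⇒  (a,b)_∞ = +1.
v=17: a=17^1·(≡8), b=17^1·(≡8) mod 17; (8|17)=+1, (8|17)=+1; (−1)^{1·1·8}·(+1)^1·(+1)^1 = +1.
v=2: v_2(a)=1, v_2(b)=3; units ≡ 5, 1 (mod 8); ε·ε+αω+βω = 0·0+1·0+3·1 ≡ 1  ⇒  (a,b)_2 = -1.
v=5: a=5^6·(≡4), b=5^2·(≡4) mod 5; (4|5)=+1, (4|5)=+1; (−1)^{6·2·2}·(+1)^2·(+1)^6 = +1.
v=3: a=3^-5·(≡2), b=3^-1·(≡1) mod 3; (2|3)=-1, (1|3)=+1; (−1)^{-5·-1·1}·(-1)^-1·(+1)^-5 = +1.
v=7: a=7^2·(≡5), b=7^0·(≡6) mod 7; (5|7)=-1, (6|7)=-1; (−1)^{2·0·3}·(-1)^0·(-1)^2 = +1.
v=19: a=19^2·(≡3), b=19^1·(≡1) mod 19; (3|19)=-1, (1|19)=+1; (−1)^{2·1·9}·(-1)^1·(+1)^2 = -1.
v=13: a=13^-1·(≡12), b=13^-1·(≡8) mod 13; (12|13)=+1, (8|13)=-1; (−1)^{-1·-1·6}·(+1)^-1·(-1)^-1 = -1.
|Ram(14586, -277134)| = 4, even; anisotropic at {2, 11, 13, 19}.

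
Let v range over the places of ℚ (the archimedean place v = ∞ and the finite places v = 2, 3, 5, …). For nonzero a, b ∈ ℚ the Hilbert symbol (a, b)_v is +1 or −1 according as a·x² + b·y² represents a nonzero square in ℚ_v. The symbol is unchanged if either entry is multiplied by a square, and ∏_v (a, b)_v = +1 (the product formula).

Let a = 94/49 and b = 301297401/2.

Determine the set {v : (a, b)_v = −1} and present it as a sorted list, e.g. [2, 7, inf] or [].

[37, 47]

(a, b) ≡ (94, 7439442) mod (ℚ^×)²; places V = {2, 3, 7, 23, 31, 37, 47, ∞}.
(a,b)_2: α=1, β=-1; u≡7, v≡1 (mod 8); ε(u)ε(v)=1·0, αω(v)=1·0, βω(u)=-1·0; sum ≡ 0  ⇒  +1.
(a,b)_23: α=0, u≡16; β=1, v≡15 (mod 23); (16|23)=+1, (15|23)=-1; sign (−1)^0·+1^1·-1^0 = +1.
(a,b)_37: α=0, u≡14; β=1, v≡14 (mod 37); (14|37)=-1, (14|37)=-1; sign (−1)^0·-1^1·-1^0 = -1.
(a,b)_3: α=0, u≡1; β=5, v≡2 (mod 3); (1|3)=+1, (2|3)=-1; sign (−1)^0·+1^5·-1^0 = +1.
(a,b)_∞: sgn(94)=+, sgn(7439442)=+, so +1.
(a,b)_47: α=1, u≡1; β=1, v≡9 (mod 47); (1|47)=+1, (9|47)=+1; sign (−1)^1·+1^1·+1^1 = -1.
(a,b)_31: α=0, u≡19; β=1, v≡29 (mod 31); (19|31)=+1, (29|31)=-1; sign (−1)^0·+1^1·-1^0 = +1.
(a,b)_7: α=-2, u≡3; β=0, v≡3 (mod 7); (3|7)=-1, (3|7)=-1; sign (−1)^0·-1^0·-1^-2 = +1.
|Ram(94, 7439442)| = 2, even; anisotropic at {37, 47}.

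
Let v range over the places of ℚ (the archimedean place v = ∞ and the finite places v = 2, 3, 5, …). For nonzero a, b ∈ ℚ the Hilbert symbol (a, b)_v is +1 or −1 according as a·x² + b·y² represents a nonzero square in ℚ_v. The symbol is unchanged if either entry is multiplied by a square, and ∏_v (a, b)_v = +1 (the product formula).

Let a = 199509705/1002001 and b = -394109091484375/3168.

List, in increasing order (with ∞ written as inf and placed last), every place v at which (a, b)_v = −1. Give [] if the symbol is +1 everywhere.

Mod squares: a ≡ 145, b ≡ -1247290. Check v ∈ {∞, 2, 3, 5, 7, 11, 13, 17, 23, 29}.
v=3: a=3^2·(≡1), b=3^-2·(≡2) mod 3; (1|3)=+1, (2|3)=-1; (−1)^{2·-2·1}·(+1)^-2·(-1)^2 = +1.
v=23: a=23^2·(≡10), b=23^3·(≡8) mod 23; (10|23)=-1, (8|23)=+1; (−1)^{2·3·11}·(-1)^3·(+1)^2 = -1.
v=∞: 145 > 0 and -1247290 < 0  ⇒  (a,b)_∞ = +1.
v=2: v_2(a)=0, v_2(b)=-5; units ≡ 1, 3 (mod 8); ε·ε+αω+βω = 0·1+0·1+-5·0 ≡ 0  ⇒  (a,b)_2 = +1.
v=17: a=17^2·(≡15), b=17^1·(≡1) mod 17; (15|17)=+1, (1|17)=+1; (−1)^{2·1·8}·(+1)^1·(+1)^2 = +1.
v=29: a=29^1·(≡16), b=29^3·(≡14) mod 29; (16|29)=+1, (14|29)=-1; (−1)^{1·3·14}·(+1)^3·(-1)^1 = -1.
v=11: a=11^-2·(≡6), b=11^-1·(≡4) mod 11; (6|11)=-1, (4|11)=+1; (−1)^{-2·-1·5}·(-1)^-1·(+1)^-2 = -1.
v=13: a=13^-2·(≡5), b=13^0·(≡5) mod 13; (5|13)=-1, (5|13)=-1; (−1)^{-2·0·6}·(-1)^0·(-1)^-2 = +1.
v=5: a=5^1·(≡1), b=5^7·(≡3) mod 5; (1|5)=+1, (3|5)=-1; (−1)^{1·7·2}·(+1)^7·(-1)^1 = -1.
v=7: a=7^-2·(≡5), b=7^0·(≡5) mod 7; (5|7)=-1, (5|7)=-1; (−1)^{-2·0·3}·(-1)^0·(-1)^-2 = +1.
(145, -1247290 / ℚ) ramifies at {5, 11, 23, 29}: a division algebra.

[5, 11, 23, 29]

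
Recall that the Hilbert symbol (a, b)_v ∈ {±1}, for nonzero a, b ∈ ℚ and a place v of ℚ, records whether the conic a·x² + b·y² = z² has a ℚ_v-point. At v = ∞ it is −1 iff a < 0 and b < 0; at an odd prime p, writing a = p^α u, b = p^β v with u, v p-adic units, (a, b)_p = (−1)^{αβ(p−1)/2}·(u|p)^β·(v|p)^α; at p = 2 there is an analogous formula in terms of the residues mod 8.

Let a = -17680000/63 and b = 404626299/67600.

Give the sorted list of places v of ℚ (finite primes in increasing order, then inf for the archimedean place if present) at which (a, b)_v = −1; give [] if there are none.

[2, 3, 17, 19]

Mod squares: a ≡ -3094, b ≡ 11571. Check v ∈ {∞, 2, 3, 5, 7, 11, 13, 17, 19, 29}.
v=7: a=7^-1·(≡6), b=7^1·(≡4) mod 7; (6|7)=-1, (4|7)=+1; (−1)^{-1·1·3}·(-1)^1·(+1)^-1 = +1.
v=13: a=13^1·(≡9), b=13^-2·(≡9) mod 13; (9|13)=+1, (9|13)=+1; (−1)^{1·-2·6}·(+1)^-2·(+1)^1 = +1.
v=5: a=5^4·(≡4), b=5^-2·(≡1) mod 5; (4|5)=+1, (1|5)=+1; (−1)^{4·-2·2}·(+1)^-2·(+1)^4 = +1.
v=17: a=17^1·(≡5), b=17^2·(≡7) mod 17; (5|17)=-1, (7|17)=-1; (−1)^{1·2·8}·(-1)^2·(-1)^1 = -1.
v=3: a=3^-2·(≡2), b=3^1·(≡2) mod 3; (2|3)=-1, (2|3)=-1; (−1)^{-2·1·1}·(-1)^1·(-1)^-2 = -1.
v=19: a=19^0·(≡18), b=19^1·(≡5) mod 19; (18|19)=-1, (5|19)=+1; (−1)^{0·1·9}·(-1)^1·(+1)^0 = -1.
v=2: v_2(a)=7, v_2(b)=-4; units ≡ 5, 3 (mod 8); ε·ε+αω+βω = 0·1+7·1+-4·1 ≡ 1  ⇒  (a,b)_2 = -1.
v=11: a=11^0·(≡10), b=11^2·(≡6) mod 11; (10|11)=-1, (6|11)=-1; (−1)^{0·2·5}·(-1)^2·(-1)^0 = +1.
v=29: a=29^0·(≡28), b=29^1·(≡6) mod 29; (28|29)=+1, (6|29)=+1; (−1)^{0·1·14}·(+1)^1·(+1)^0 = +1.
v=∞: -3094 < 0 and 11571 > 0  ⇒  (a,b)_∞ = +1.
Ram(-3094, 11571) = {2, 3, 17, 19}; no ℚ_2-point on the conic.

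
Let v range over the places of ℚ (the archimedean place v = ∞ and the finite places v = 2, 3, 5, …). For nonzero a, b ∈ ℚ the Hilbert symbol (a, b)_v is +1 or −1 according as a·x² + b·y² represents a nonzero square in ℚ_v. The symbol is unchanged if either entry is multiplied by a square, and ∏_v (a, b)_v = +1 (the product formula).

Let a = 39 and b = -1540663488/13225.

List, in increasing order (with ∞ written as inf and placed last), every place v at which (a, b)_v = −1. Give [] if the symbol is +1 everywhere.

(a, b) ≡ (39, -323) mod (ℚ^×)²; places V = {2, 3, 5, 7, 13, 17, 19, 23, ∞}.
(a,b)_7: α=0, u≡4; β=2, v≡6 (mod 7); (4|7)=+1, (6|7)=-1; sign (−1)^0·+1^2·-1^0 = +1.
(a,b)_5: α=0, u≡4; β=-2, v≡3 (mod 5); (4|5)=+1, (3|5)=-1; sign (−1)^0·+1^-2·-1^0 = +1.
(a,b)_3: α=1, u≡1; β=2, v≡1 (mod 3); (1|3)=+1, (1|3)=+1; sign (−1)^0·+1^2·+1^1 = +1.
(a,b)_23: α=0, u≡16; β=-2, v≡11 (mod 23); (16|23)=+1, (11|23)=-1; sign (−1)^0·+1^-2·-1^0 = +1.
(a,b)_2: α=0, β=6; u≡7, v≡5 (mod 8); ε(u)ε(v)=1·0, αω(v)=0·1, βω(u)=6·0; sum ≡ 0  ⇒  +1.
(a,b)_19: α=0, u≡1; β=1, v≡2 (mod 19); (1|19)=+1, (2|19)=-1; sign (−1)^0·+1^1·-1^0 = +1.
(a,b)_13: α=1, u≡3; β=2, v≡7 (mod 13); (3|13)=+1, (7|13)=-1; sign (−1)^0·+1^2·-1^1 = -1.
(a,b)_17: α=0, u≡5; β=1, v≡9 (mod 17); (5|17)=-1, (9|17)=+1; sign (−1)^0·-1^1·+1^0 = -1.
(a,b)_∞: sgn(39)=+, sgn(-323)=−, so +1.
Ram(39, -323) = {13, 17}; no ℚ_13-point on the conic.

[13, 17]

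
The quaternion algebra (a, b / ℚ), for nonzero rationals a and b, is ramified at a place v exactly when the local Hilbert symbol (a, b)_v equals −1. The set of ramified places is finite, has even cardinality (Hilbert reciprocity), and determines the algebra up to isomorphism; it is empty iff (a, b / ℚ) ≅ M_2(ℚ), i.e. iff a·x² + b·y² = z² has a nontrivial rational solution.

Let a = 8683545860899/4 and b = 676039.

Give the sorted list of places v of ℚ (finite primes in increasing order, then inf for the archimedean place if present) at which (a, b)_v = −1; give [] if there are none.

[2, 7, 13, 23]

Mod squares: a ≡ 19, b ≡ 676039. Check v ∈ {∞, 2, 7, 13, 17, 19, 23}.
v=2: v_2(a)=-2, v_2(b)=0; units ≡ 3, 7 (mod 8); ε·ε+αω+βω = 1·1+-2·0+0·1 ≡ 1  ⇒  (a,b)_2 = -1.
v=23: a=23^2·(≡22), b=23^1·(≡22) mod 23; (22|23)=-1, (22|23)=-1; (−1)^{2·1·11}·(-1)^1·(-1)^2 = -1.
v=19: a=19^3·(≡9), b=19^1·(≡13) mod 19; (9|19)=+1, (13|19)=-1; (−1)^{3·1·9}·(+1)^1·(-1)^3 = +1.
v=7: a=7^2·(≡5), b=7^1·(≡5) mod 7; (5|7)=-1, (5|7)=-1; (−1)^{2·1·3}·(-1)^1·(-1)^2 = -1.
v=∞: 19 > 0 and 676039 > 0  ⇒  (a,b)_∞ = +1.
v=17: a=17^2·(≡8), b=17^1·(≡4) mod 17; (8|17)=+1, (4|17)=+1; (−1)^{2·1·8}·(+1)^1·(+1)^2 = +1.
v=13: a=13^2·(≡7), b=13^1·(≡3) mod 13; (7|13)=-1, (3|13)=+1; (−1)^{2·1·6}·(-1)^1·(+1)^2 = -1.
(19, 676039 / ℚ) ramifies at {2, 7, 13, 23}: a division algebra.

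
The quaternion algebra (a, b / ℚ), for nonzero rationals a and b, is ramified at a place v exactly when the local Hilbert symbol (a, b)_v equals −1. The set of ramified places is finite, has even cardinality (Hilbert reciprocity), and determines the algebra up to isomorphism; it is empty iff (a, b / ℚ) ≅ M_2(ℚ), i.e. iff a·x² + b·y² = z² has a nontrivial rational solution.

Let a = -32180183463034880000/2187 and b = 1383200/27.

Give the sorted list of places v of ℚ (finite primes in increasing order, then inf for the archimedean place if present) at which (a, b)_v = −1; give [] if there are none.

[7, 13]

(a, b) ≡ (-546, 10374) mod (ℚ^×)²; places V = {2, 3, 5, 7, 13, 19, ∞}.
(a,b)_2: α=19, β=5; u≡7, v≡3 (mod 8); ε(u)ε(v)=1·1, αω(v)=19·1, βω(u)=5·0; sum ≡ 0  ⇒  +1.
(a,b)_∞: sgn(-546)=−, sgn(10374)=+, so +1.
(a,b)_5: α=4, u≡1; β=2, v≡4 (mod 5); (1|5)=+1, (4|5)=+1; sign (−1)^0·+1^2·+1^4 = +1.
(a,b)_19: α=4, u≡5; β=1, v≡18 (mod 19); (5|19)=+1, (18|19)=-1; sign (−1)^0·+1^1·-1^4 = +1.
(a,b)_3: α=-7, u≡1; β=-3, v≡2 (mod 3); (1|3)=+1, (2|3)=-1; sign (−1)^1·+1^-3·-1^-7 = +1.
(a,b)_13: α=3, u≡4; β=1, v≡8 (mod 13); (4|13)=+1, (8|13)=-1; sign (−1)^0·+1^1·-1^3 = -1.
(a,b)_7: α=3, u≡5; β=1, v≡3 (mod 7); (5|7)=-1, (3|7)=-1; sign (−1)^1·-1^1·-1^3 = -1.
(-546, 10374 / ℚ) ramifies at {7, 13}: a division algebra.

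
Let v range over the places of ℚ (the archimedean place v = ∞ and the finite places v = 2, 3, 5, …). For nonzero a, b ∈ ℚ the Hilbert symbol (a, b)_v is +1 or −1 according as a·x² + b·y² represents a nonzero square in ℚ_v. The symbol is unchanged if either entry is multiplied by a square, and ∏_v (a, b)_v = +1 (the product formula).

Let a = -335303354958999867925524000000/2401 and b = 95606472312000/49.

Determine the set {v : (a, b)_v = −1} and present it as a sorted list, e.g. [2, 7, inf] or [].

Mod squares: a ≡ -47541, b ≡ 2363595. Check v ∈ {∞, 2, 3, 5, 7, 13, 17, 23, 31, 53}.
v=31: a=31^2·(≡13), b=31^1·(≡5) mod 31; (13|31)=-1, (5|31)=+1; (−1)^{2·1·15}·(-1)^1·(+1)^2 = -1.
v=17: a=17^2·(≡2), b=17^1·(≡16) mod 17; (2|17)=+1, (16|17)=+1; (−1)^{2·1·8}·(+1)^1·(+1)^2 = +1.
v=∞: -47541 < 0 and 2363595 > 0  ⇒  (a,b)_∞ = +1.
v=53: a=53^5·(≡7), b=53^2·(≡28) mod 53; (7|53)=+1, (28|53)=+1; (−1)^{5·2·26}·(+1)^2·(+1)^5 = +1.
v=23: a=23^3·(≡13), b=23^1·(≡2) mod 23; (13|23)=+1, (2|23)=+1; (−1)^{3·1·11}·(+1)^1·(+1)^3 = -1.
v=7: a=7^-4·(≡3), b=7^-2·(≡6) mod 7; (3|7)=-1, (6|7)=-1; (−1)^{-4·-2·3}·(-1)^-2·(-1)^-4 = +1.
v=5: a=5^6·(≡4), b=5^3·(≡4) mod 5; (4|5)=+1, (4|5)=+1; (−1)^{6·3·2}·(+1)^3·(+1)^6 = +1.
v=3: a=3^3·(≡2), b=3^3·(≡2) mod 3; (2|3)=-1, (2|3)=-1; (−1)^{3·3·1}·(-1)^3·(-1)^3 = -1.
v=2: v_2(a)=8, v_2(b)=6; units ≡ 3, 3 (mod 8); ε·ε+αω+βω = 1·1+8·1+6·1 ≡ 1  ⇒  (a,b)_2 = -1.
v=13: a=13^3·(≡3), b=13^1·(≡9) mod 13; (3|13)=+1, (9|13)=+1; (−1)^{3·1·6}·(+1)^1·(+1)^3 = +1.
Ram(-47541, 2363595) = {2, 3, 23, 31}; no ℚ_2-point on the conic.

[2, 3, 23, 31]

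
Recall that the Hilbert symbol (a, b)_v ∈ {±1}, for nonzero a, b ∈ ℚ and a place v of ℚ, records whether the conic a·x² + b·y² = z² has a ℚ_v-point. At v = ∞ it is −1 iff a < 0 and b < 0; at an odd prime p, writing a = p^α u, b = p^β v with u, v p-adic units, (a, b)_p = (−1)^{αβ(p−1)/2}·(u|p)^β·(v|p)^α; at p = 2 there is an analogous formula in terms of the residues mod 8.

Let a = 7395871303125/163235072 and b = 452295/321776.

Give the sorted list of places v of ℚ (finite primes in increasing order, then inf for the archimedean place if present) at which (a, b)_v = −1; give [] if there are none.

[11, 17]

Mod squares: a ≡ 6545, b ≡ 11305. Check v ∈ {∞, 2, 3, 5, 7, 11, 13, 17, 19, 23}.
v=∞: 6545 > 0 and 11305 > 0  ⇒  (a,b)_∞ = +1.
v=19: a=19^2·(≡5), b=19^1·(≡5) mod 19; (5|19)=+1, (5|19)=+1; (−1)^{2·1·9}·(+1)^1·(+1)^2 = +1.
v=23: a=23^2·(≡8), b=23^2·(≡16) mod 23; (8|23)=+1, (16|23)=+1; (−1)^{2·2·11}·(+1)^2·(+1)^2 = +1.
v=7: a=7^-3·(≡2), b=7^-1·(≡3) mod 7; (2|7)=+1, (3|7)=-1; (−1)^{-3·-1·3}·(+1)^-1·(-1)^-3 = +1.
v=11: a=11^-1·(≡4), b=11^0·(≡2) mod 11; (4|11)=+1, (2|11)=-1; (−1)^{-1·0·5}·(+1)^0·(-1)^-1 = -1.
v=2: v_2(a)=-8, v_2(b)=-4; units ≡ 1, 1 (mod 8); ε·ε+αω+βω = 0·0+-8·0+-4·0 ≡ 0  ⇒  (a,b)_2 = +1.
v=5: a=5^5·(≡1), b=5^1·(≡4) mod 5; (1|5)=+1, (4|5)=+1; (−1)^{5·1·2}·(+1)^1·(+1)^5 = +1.
v=3: a=3^6·(≡2), b=3^2·(≡1) mod 3; (2|3)=-1, (1|3)=+1; (−1)^{6·2·1}·(-1)^2·(+1)^6 = +1.
v=13: a=13^-2·(≡6), b=13^-2·(≡2) mod 13; (6|13)=-1, (2|13)=-1; (−1)^{-2·-2·6}·(-1)^-2·(-1)^-2 = +1.
v=17: a=17^1·(≡14), b=17^-1·(≡16) mod 17; (14|17)=-1, (16|17)=+1; (−1)^{1·-1·8}·(-1)^-1·(+1)^1 = -1.
(6545, 11305 / ℚ) ramifies at {11, 17}: a division algebra.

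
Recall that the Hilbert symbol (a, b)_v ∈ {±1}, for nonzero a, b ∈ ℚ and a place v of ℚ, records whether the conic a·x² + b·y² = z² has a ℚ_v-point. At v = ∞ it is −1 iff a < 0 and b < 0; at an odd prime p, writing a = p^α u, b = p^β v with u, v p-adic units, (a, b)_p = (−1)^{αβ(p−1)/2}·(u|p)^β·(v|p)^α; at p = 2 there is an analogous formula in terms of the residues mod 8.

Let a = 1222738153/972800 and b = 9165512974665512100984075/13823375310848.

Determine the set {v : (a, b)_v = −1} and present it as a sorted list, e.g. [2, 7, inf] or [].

(a, b) ≡ (148694, 258578866) mod (ℚ^×)²; places V = {2, 3, 5, 7, 13, 19, 31, 37, 43, 47, ∞}.
(a,b)_37: α=0, u≡36; β=1, v≡28 (mod 37); (36|37)=+1, (28|37)=+1; sign (−1)^0·+1^1·+1^0 = +1.
(a,b)_19: α=-1, u≡9; β=-3, v≡14 (mod 19); (9|19)=+1, (14|19)=-1; sign (−1)^1·+1^-3·-1^-1 = +1.
(a,b)_2: α=-11, β=-21; u≡3, v≡1 (mod 8); ε(u)ε(v)=1·0, αω(v)=-11·0, βω(u)=-21·1; sum ≡ 1  ⇒  -1.
(a,b)_13: α=3, u≡11; β=9, v≡2 (mod 13); (11|13)=-1, (2|13)=-1; sign (−1)^0·-1^9·-1^3 = +1.
(a,b)_∞: sgn(148694)=+, sgn(258578866)=+, so +1.
(a,b)_47: α=0, u≡44; β=1, v≡38 (mod 47); (44|47)=-1, (38|47)=-1; sign (−1)^0·-1^1·-1^0 = -1.
(a,b)_31: α=0, u≡5; β=-2, v≡13 (mod 31); (5|31)=+1, (13|31)=-1; sign (−1)^0·+1^-2·-1^0 = +1.
(a,b)_5: α=-2, u≡4; β=2, v≡1 (mod 5); (4|5)=+1, (1|5)=+1; sign (−1)^0·+1^2·+1^-2 = +1.
(a,b)_7: α=1, u≡2; β=3, v≡6 (mod 7); (2|7)=+1, (6|7)=-1; sign (−1)^1·+1^3·-1^1 = +1.
(a,b)_3: α=0, u≡2; β=6, v≡1 (mod 3); (2|3)=-1, (1|3)=+1; sign (−1)^0·-1^6·+1^0 = +1.
(a,b)_43: α=3, u≡26; β=3, v≡6 (mod 43); (26|43)=-1, (6|43)=+1; sign (−1)^1·-1^3·+1^3 = +1.
Ram(148694, 258578866) = {2, 47}; no ℚ_2-point on the conic.

[2, 47]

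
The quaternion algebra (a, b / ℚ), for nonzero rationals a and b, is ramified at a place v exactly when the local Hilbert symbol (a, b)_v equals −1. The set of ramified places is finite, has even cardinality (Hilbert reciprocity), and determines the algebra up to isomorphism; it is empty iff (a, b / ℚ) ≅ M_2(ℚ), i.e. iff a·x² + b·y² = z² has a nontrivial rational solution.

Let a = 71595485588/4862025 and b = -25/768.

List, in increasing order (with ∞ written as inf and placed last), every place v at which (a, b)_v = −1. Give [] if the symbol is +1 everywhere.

[3, 47]

Mod squares: a ≡ 893, b ≡ -3. Check v ∈ {∞, 2, 3, 5, 7, 11, 19, 37, 47}.
v=11: a=11^4·(≡6), b=11^0·(≡7) mod 11; (6|11)=-1, (7|11)=-1; (−1)^{4·0·5}·(-1)^0·(-1)^4 = +1.
v=7: a=7^-4·(≡2), b=7^0·(≡2) mod 7; (2|7)=+1, (2|7)=+1; (−1)^{-4·0·3}·(+1)^0·(+1)^-4 = +1.
v=3: a=3^-4·(≡2), b=3^-1·(≡2) mod 3; (2|3)=-1, (2|3)=-1; (−1)^{-4·-1·1}·(-1)^-1·(-1)^-4 = -1.
v=5: a=5^-2·(≡3), b=5^2·(≡3) mod 5; (3|5)=-1, (3|5)=-1; (−1)^{-2·2·2}·(-1)^2·(-1)^-2 = +1.
v=47: a=47^1·(≡26), b=47^0·(≡19) mod 47; (26|47)=-1, (19|47)=-1; (−1)^{1·0·23}·(-1)^0·(-1)^1 = -1.
v=2: v_2(a)=2, v_2(b)=-8; units ≡ 5, 5 (mod 8); ε·ε+αω+βω = 0·0+2·1+-8·1 ≡ 0  ⇒  (a,b)_2 = +1.
v=∞: 893 > 0 and -3 < 0  ⇒  (a,b)_∞ = +1.
v=37: a=37^2·(≡13), b=37^0·(≡11) mod 37; (13|37)=-1, (11|37)=+1; (−1)^{2·0·18}·(-1)^0·(+1)^2 = +1.
v=19: a=19^1·(≡16), b=19^0·(≡4) mod 19; (16|19)=+1, (4|19)=+1; (−1)^{1·0·9}·(+1)^0·(+1)^1 = +1.
|Ram(893, -3)| = 2, even; anisotropic at {3, 47}.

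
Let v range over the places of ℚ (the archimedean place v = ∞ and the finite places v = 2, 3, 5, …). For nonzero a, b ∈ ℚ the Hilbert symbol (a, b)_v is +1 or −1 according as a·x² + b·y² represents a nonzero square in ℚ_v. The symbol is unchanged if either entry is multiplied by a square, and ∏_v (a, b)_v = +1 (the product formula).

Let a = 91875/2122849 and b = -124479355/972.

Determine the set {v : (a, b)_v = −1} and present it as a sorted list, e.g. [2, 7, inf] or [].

Mod squares: a ≡ 3, b ≡ -62985. Check v ∈ {∞, 2, 3, 5, 7, 11, 13, 17, 19, 31, 47}.
v=∞: 3 > 0 and -62985 < 0  ⇒  (a,b)_∞ = +1.
v=19: a=19^0·(≡14), b=19^1·(≡18) mod 19; (14|19)=-1, (18|19)=-1; (−1)^{0·1·9}·(-1)^1·(-1)^0 = -1.
v=2: v_2(a)=0, v_2(b)=-2; units ≡ 3, 7 (mod 8); ε·ε+αω+βω = 1·1+0·0+-2·1 ≡ 1  ⇒  (a,b)_2 = -1.
v=17: a=17^0·(≡3), b=17^1·(≡9) mod 17; (3|17)=-1, (9|17)=+1; (−1)^{0·1·8}·(-1)^1·(+1)^0 = -1.
v=31: a=31^-2·(≡26), b=31^0·(≡28) mod 31; (26|31)=-1, (28|31)=+1; (−1)^{-2·0·15}·(-1)^0·(+1)^-2 = +1.
v=11: a=11^0·(≡1), b=11^2·(≡5) mod 11; (1|11)=+1, (5|11)=+1; (−1)^{0·2·5}·(+1)^2·(+1)^0 = +1.
v=7: a=7^2·(≡6), b=7^2·(≡4) mod 7; (6|7)=-1, (4|7)=+1; (−1)^{2·2·3}·(-1)^2·(+1)^2 = +1.
v=5: a=5^4·(≡3), b=5^1·(≡2) mod 5; (3|5)=-1, (2|5)=-1; (−1)^{4·1·2}·(-1)^1·(-1)^4 = -1.
v=13: a=13^0·(≡4), b=13^1·(≡1) mod 13; (4|13)=+1, (1|13)=+1; (−1)^{0·1·6}·(+1)^1·(+1)^0 = +1.
v=47: a=47^-2·(≡4), b=47^0·(≡6) mod 47; (4|47)=+1, (6|47)=+1; (−1)^{-2·0·23}·(+1)^0·(+1)^-2 = +1.
v=3: a=3^1·(≡1), b=3^-5·(≡2) mod 3; (1|3)=+1, (2|3)=-1; (−1)^{1·-5·1}·(+1)^-5·(-1)^1 = +1.
|Ram(3, -62985)| = 4, even; anisotropic at {2, 5, 17, 19}.

[2, 5, 17, 19]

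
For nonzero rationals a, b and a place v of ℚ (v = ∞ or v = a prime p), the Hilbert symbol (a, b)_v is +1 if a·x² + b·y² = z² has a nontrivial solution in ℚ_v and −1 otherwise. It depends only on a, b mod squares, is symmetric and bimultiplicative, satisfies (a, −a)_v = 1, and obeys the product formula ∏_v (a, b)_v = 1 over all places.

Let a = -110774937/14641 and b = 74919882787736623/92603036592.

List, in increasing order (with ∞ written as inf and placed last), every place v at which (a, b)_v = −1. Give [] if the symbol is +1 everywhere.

Mod squares: a ≡ -273, b ≡ 21. Check v ∈ {∞, 2, 3, 7, 11, 13, 31}.
v=13: a=13^3·(≡2), b=13^6·(≡11) mod 13; (2|13)=-1, (11|13)=-1; (−1)^{3·6·6}·(-1)^6·(-1)^3 = -1.
v=31: a=31^0·(≡17), b=31^4·(≡24) mod 31; (17|31)=-1, (24|31)=-1; (−1)^{0·4·15}·(-1)^4·(-1)^0 = +1.
v=∞: -273 < 0 and 21 > 0  ⇒  (a,b)_∞ = +1.
v=11: a=11^-4·(≡2), b=11^-8·(≡7) mod 11; (2|11)=-1, (7|11)=-1; (−1)^{-4·-8·5}·(-1)^-8·(-1)^-4 = +1.
v=2: v_2(a)=0, v_2(b)=-4; units ≡ 7, 5 (mod 8); ε·ε+αω+βω = 1·0+0·1+-4·0 ≡ 0  ⇒  (a,b)_2 = +1.
v=3: a=3^1·(≡2), b=3^-3·(≡1) mod 3; (2|3)=-1, (1|3)=+1; (−1)^{1·-3·1}·(-1)^-3·(+1)^1 = +1.
v=7: a=7^5·(≡6), b=7^5·(≡6) mod 7; (6|7)=-1, (6|7)=-1; (−1)^{5·5·3}·(-1)^5·(-1)^5 = -1.
Ram(-273, 21) = {7, 13}; no ℚ_7-point on the conic.

[7, 13]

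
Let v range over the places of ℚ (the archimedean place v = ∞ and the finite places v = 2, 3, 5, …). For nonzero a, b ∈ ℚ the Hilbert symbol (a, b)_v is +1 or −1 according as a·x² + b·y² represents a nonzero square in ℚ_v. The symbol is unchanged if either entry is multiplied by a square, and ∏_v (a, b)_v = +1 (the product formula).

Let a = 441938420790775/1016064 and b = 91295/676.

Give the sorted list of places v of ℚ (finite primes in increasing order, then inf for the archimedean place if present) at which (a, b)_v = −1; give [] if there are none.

Mod squares: a ≡ 391, b ≡ 95. Check v ∈ {∞, 2, 3, 5, 7, 13, 17, 19, 23, 31}.
v=13: a=13^0·(≡9), b=13^-2·(≡12) mod 13; (9|13)=+1, (12|13)=+1; (−1)^{0·-2·6}·(+1)^-2·(+1)^0 = +1.
v=7: a=7^-2·(≡3), b=7^0·(≡2) mod 7; (3|7)=-1, (2|7)=+1; (−1)^{-2·0·3}·(-1)^0·(+1)^-2 = +1.
v=23: a=23^1·(≡19), b=23^0·(≡6) mod 23; (19|23)=-1, (6|23)=+1; (−1)^{1·0·11}·(-1)^0·(+1)^1 = +1.
v=31: a=31^2·(≡18), b=31^2·(≡10) mod 31; (18|31)=+1, (10|31)=+1; (−1)^{2·2·15}·(+1)^2·(+1)^2 = +1.
v=3: a=3^-4·(≡1), b=3^0·(≡2) mod 3; (1|3)=+1, (2|3)=-1; (−1)^{-4·0·1}·(+1)^0·(-1)^-4 = +1.
v=17: a=17^1·(≡5), b=17^0·(≡3) mod 17; (5|17)=-1, (3|17)=-1; (−1)^{1·0·8}·(-1)^0·(-1)^1 = -1.
v=2: v_2(a)=-8, v_2(b)=-2; units ≡ 7, 7 (mod 8); ε·ε+αω+βω = 1·1+-8·0+-2·0 ≡ 1  ⇒  (a,b)_2 = -1.
v=∞: 391 > 0 and 95 > 0  ⇒  (a,b)_∞ = +1.
v=5: a=5^2·(≡4), b=5^1·(≡4) mod 5; (4|5)=+1, (4|5)=+1; (−1)^{2·1·2}·(+1)^1·(+1)^2 = +1.
v=19: a=19^6·(≡4), b=19^1·(≡5) mod 19; (4|19)=+1, (5|19)=+1; (−1)^{6·1·9}·(+1)^1·(+1)^6 = +1.
Ram(391, 95) = {2, 17}; no ℚ_2-point on the conic.

[2, 17]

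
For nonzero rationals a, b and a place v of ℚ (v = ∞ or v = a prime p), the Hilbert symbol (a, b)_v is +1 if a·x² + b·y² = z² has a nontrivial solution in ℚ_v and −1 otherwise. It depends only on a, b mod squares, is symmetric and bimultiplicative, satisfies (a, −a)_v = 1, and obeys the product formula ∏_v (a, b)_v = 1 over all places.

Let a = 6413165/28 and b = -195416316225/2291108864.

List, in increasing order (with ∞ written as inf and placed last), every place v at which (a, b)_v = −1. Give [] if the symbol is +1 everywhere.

Mod squares: a ≡ 124355, b ≡ -62491. Check v ∈ {∞, 2, 3, 5, 7, 11, 13, 17, 19, 23, 41}.
v=2: v_2(a)=-2, v_2(b)=-10; units ≡ 3, 5 (mod 8); ε·ε+αω+βω = 1·0+-2·1+-10·1 ≡ 0  ⇒  (a,b)_2 = +1.
v=5: a=5^1·(≡1), b=5^2·(≡4) mod 5; (1|5)=+1, (4|5)=+1; (−1)^{1·2·2}·(+1)^2·(+1)^1 = +1.
v=41: a=41^0·(≡20), b=41^-2·(≡7) mod 41; (20|41)=+1, (7|41)=-1; (−1)^{0·-2·20}·(+1)^-2·(-1)^0 = +1.
v=3: a=3^0·(≡2), b=3^2·(≡2) mod 3; (2|3)=-1, (2|3)=-1; (−1)^{0·2·1}·(-1)^2·(-1)^0 = +1.
v=17: a=17^1·(≡6), b=17^2·(≡4) mod 17; (6|17)=-1, (4|17)=+1; (−1)^{1·2·8}·(-1)^2·(+1)^1 = +1.
v=∞: 124355 > 0 and -62491 < 0  ⇒  (a,b)_∞ = +1.
v=23: a=23^0·(≡15), b=23^3·(≡15) mod 23; (15|23)=-1, (15|23)=-1; (−1)^{0·3·11}·(-1)^3·(-1)^0 = -1.
v=11: a=11^1·(≡8), b=11^-3·(≡10) mod 11; (8|11)=-1, (10|11)=-1; (−1)^{1·-3·5}·(-1)^-3·(-1)^1 = -1.
v=7: a=7^-1·(≡6), b=7^0·(≡5) mod 7; (6|7)=-1, (5|7)=-1; (−1)^{-1·0·3}·(-1)^0·(-1)^-1 = -1.
v=13: a=13^0·(≡9), b=13^1·(≡4) mod 13; (9|13)=+1, (4|13)=+1; (−1)^{0·1·6}·(+1)^1·(+1)^0 = +1.
v=19: a=19^3·(≡11), b=19^1·(≡9) mod 19; (11|19)=+1, (9|19)=+1; (−1)^{3·1·9}·(+1)^1·(+1)^3 = -1.
(124355, -62491 / ℚ) ramifies at {7, 11, 19, 23}: a division algebra.

[7, 11, 19, 23]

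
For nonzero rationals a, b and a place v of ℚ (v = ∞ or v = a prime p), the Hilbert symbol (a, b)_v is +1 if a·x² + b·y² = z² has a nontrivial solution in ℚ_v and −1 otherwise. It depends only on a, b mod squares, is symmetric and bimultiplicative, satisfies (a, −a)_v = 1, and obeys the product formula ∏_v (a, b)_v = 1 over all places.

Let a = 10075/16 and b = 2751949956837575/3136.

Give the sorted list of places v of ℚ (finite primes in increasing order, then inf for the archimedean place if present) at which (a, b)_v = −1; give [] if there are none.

[2, 13, 41, 53]

Mod squares: a ≡ 403, b ≡ 65483639663. Check v ∈ {∞, 2, 5, 7, 13, 31, 37, 41, 43, 47, 53}.
v=31: a=31^1·(≡30), b=31^1·(≡5) mod 31; (30|31)=-1, (5|31)=+1; (−1)^{1·1·15}·(-1)^1·(+1)^1 = +1.
v=37: a=37^0·(≡3), b=37^1·(≡29) mod 37; (3|37)=+1, (29|37)=-1; (−1)^{0·1·18}·(+1)^1·(-1)^0 = +1.
v=7: a=7^0·(≡1), b=7^-2·(≡4) mod 7; (1|7)=+1, (4|7)=+1; (−1)^{0·-2·3}·(+1)^-2·(+1)^0 = +1.
v=2: v_2(a)=-4, v_2(b)=-6; units ≡ 3, 7 (mod 8); ε·ε+αω+βω = 1·1+-4·0+-6·1 ≡ 1  ⇒  (a,b)_2 = -1.
v=47: a=47^0·(≡4), b=47^1·(≡24) mod 47; (4|47)=+1, (24|47)=+1; (−1)^{0·1·23}·(+1)^1·(+1)^0 = +1.
v=43: a=43^0·(≡25), b=43^1·(≡22) mod 43; (25|43)=+1, (22|43)=-1; (−1)^{0·1·21}·(+1)^1·(-1)^0 = +1.
v=13: a=13^1·(≡7), b=13^1·(≡4) mod 13; (7|13)=-1, (4|13)=+1; (−1)^{1·1·6}·(-1)^1·(+1)^1 = -1.
v=41: a=41^0·(≡7), b=41^3·(≡38) mod 41; (7|41)=-1, (38|41)=-1; (−1)^{0·3·20}·(-1)^3·(-1)^0 = -1.
v=5: a=5^2·(≡3), b=5^2·(≡3) mod 5; (3|5)=-1, (3|5)=-1; (−1)^{2·2·2}·(-1)^2·(-1)^2 = +1.
v=∞: 403 > 0 and 65483639663 > 0  ⇒  (a,b)_∞ = +1.
v=53: a=53^0·(≡50), b=53^1·(≡36) mod 53; (50|53)=-1, (36|53)=+1; (−1)^{0·1·26}·(-1)^1·(+1)^0 = -1.
(403, 65483639663 / ℚ) ramifies at {2, 13, 41, 53}: a division algebra.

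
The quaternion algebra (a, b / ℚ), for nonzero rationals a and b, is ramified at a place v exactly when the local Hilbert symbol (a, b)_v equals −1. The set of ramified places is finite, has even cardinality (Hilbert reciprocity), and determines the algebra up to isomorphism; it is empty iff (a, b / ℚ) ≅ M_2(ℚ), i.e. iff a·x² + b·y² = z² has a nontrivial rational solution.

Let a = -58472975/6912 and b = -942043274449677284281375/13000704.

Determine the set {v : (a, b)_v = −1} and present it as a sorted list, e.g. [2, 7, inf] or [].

Mod squares: a ≡ -19437, b ≡ -330. Check v ∈ {∞, 2, 3, 5, 11, 19, 23, 31}.
v=2: v_2(a)=-8, v_2(b)=-13; units ≡ 3, 3 (mod 8); ε·ε+αω+βω = 1·1+-8·1+-13·1 ≡ 0  ⇒  (a,b)_2 = +1.
v=5: a=5^2·(≡3), b=5^3·(≡1) mod 5; (3|5)=-1, (1|5)=+1; (−1)^{2·3·2}·(-1)^3·(+1)^2 = -1.
v=23: a=23^0·(≡11), b=23^-2·(≡7) mod 23; (11|23)=-1, (7|23)=-1; (−1)^{0·-2·11}·(-1)^-2·(-1)^0 = +1.
v=19: a=19^3·(≡8), b=19^10·(≡12) mod 19; (8|19)=-1, (12|19)=-1; (−1)^{3·10·9}·(-1)^10·(-1)^3 = -1.
v=31: a=31^1·(≡30), b=31^4·(≡23) mod 31; (30|31)=-1, (23|31)=-1; (−1)^{1·4·15}·(-1)^4·(-1)^1 = -1.
v=11: a=11^1·(≡9), b=11^3·(≡1) mod 11; (9|11)=+1, (1|11)=+1; (−1)^{1·3·5}·(+1)^3·(+1)^1 = -1.
v=∞: -19437 < 0 and -330 < 0  ⇒  (a,b)_∞ = -1.
v=3: a=3^-3·(≡1), b=3^-1·(≡1) mod 3; (1|3)=+1, (1|3)=+1; (−1)^{-3·-1·1}·(+1)^-1·(+1)^-3 = -1.
Ram(-19437, -330) = {3, 5, 11, 19, 31, ∞}; no ℚ_3-point on the conic.

[3, 5, 11, 19, 31, inf]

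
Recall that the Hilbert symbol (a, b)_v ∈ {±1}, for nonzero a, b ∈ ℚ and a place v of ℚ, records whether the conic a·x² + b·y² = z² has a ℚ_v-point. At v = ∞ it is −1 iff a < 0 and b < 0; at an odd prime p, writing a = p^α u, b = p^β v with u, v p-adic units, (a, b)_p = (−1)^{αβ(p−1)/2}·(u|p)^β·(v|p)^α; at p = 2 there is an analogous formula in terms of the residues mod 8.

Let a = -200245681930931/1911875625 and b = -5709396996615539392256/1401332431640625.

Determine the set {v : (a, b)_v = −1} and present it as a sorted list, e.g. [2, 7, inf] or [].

[13, 17, 23, inf]

Mod squares: a ≡ -299, b ≡ -119. Check v ∈ {∞, 2, 3, 5, 7, 11, 13, 17, 23, 53}.
v=17: a=17^2·(≡5), b=17^3·(≡14) mod 17; (5|17)=-1, (14|17)=-1; (−1)^{2·3·8}·(-1)^3·(-1)^2 = -1.
v=2: v_2(a)=0, v_2(b)=8; units ≡ 5, 1 (mod 8); ε·ε+αω+βω = 0·0+0·0+8·1 ≡ 0  ⇒  (a,b)_2 = +1.
v=13: a=13^3·(≡1), b=13^2·(≡5) mod 13; (1|13)=+1, (5|13)=-1; (−1)^{3·2·6}·(+1)^2·(-1)^3 = -1.
v=53: a=53^-2·(≡8), b=53^0·(≡10) mod 53; (8|53)=-1, (10|53)=+1; (−1)^{-2·0·26}·(-1)^0·(+1)^-2 = +1.
v=3: a=3^-2·(≡1), b=3^-4·(≡1) mod 3; (1|3)=+1, (1|3)=+1; (−1)^{-2·-4·1}·(+1)^-4·(+1)^-2 = +1.
v=∞: -299 < 0 and -119 < 0  ⇒  (a,b)_∞ = -1.
v=11: a=11^-2·(≡9), b=11^-6·(≡2) mod 11; (9|11)=+1, (2|11)=-1; (−1)^{-2·-6·5}·(+1)^-6·(-1)^-2 = +1.
v=7: a=7^2·(≡4), b=7^3·(≡2) mod 7; (4|7)=+1, (2|7)=+1; (−1)^{2·3·3}·(+1)^3·(+1)^2 = +1.
v=23: a=23^5·(≡21), b=23^8·(≡20) mod 23; (21|23)=-1, (20|23)=-1; (−1)^{5·8·11}·(-1)^8·(-1)^5 = -1.
v=5: a=5^-4·(≡4), b=5^-10·(≡4) mod 5; (4|5)=+1, (4|5)=+1; (−1)^{-4·-10·2}·(+1)^-10·(+1)^-4 = +1.
(-299, -119 / ℚ) ramifies at {13, 17, 23, ∞}: a division algebra.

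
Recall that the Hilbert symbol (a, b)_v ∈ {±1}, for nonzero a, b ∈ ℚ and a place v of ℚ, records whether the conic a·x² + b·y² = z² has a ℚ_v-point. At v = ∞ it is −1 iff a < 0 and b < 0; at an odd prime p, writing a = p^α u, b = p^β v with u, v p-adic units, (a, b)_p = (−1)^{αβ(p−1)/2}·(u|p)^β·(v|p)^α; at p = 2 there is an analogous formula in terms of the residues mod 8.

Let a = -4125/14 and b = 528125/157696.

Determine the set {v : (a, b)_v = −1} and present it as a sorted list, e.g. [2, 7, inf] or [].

[2, 3, 5, 7]

(a, b) ≡ (-2310, 770) mod (ℚ^×)²; places V = {2, 3, 5, 7, 11, 13, ∞}.
(a,b)_∞: sgn(-2310)=−, sgn(770)=+, so +1.
(a,b)_7: α=-1, u≡6; β=-1, v≡5 (mod 7); (6|7)=-1, (5|7)=-1; sign (−1)^1·-1^-1·-1^-1 = -1.
(a,b)_5: α=3, u≡3; β=5, v≡4 (mod 5); (3|5)=-1, (4|5)=+1; sign (−1)^0·-1^5·+1^3 = -1.
(a,b)_11: α=1, u≡7; β=-1, v≡5 (mod 11); (7|11)=-1, (5|11)=+1; sign (−1)^1·-1^-1·+1^1 = +1.
(a,b)_13: α=0, u≡9; β=2, v≡3 (mod 13); (9|13)=+1, (3|13)=+1; sign (−1)^0·+1^2·+1^0 = +1.
(a,b)_3: α=1, u≡1; β=0, v≡2 (mod 3); (1|3)=+1, (2|3)=-1; sign (−1)^0·+1^0·-1^1 = -1.
(a,b)_2: α=-1, β=-11; u≡5, v≡1 (mod 8); ε(u)ε(v)=0·0, αω(v)=-1·0, βω(u)=-11·1; sum ≡ 1  ⇒  -1.
|Ram(-2310, 770)| = 4, even; anisotropic at {2, 3, 5, 7}.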